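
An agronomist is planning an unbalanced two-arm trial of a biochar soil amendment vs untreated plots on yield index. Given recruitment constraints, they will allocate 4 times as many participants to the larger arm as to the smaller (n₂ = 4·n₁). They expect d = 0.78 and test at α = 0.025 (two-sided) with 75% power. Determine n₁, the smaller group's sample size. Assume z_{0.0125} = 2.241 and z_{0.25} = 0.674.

With allocation ratio k = n₂/n₁ = 4, Var(x̄₁−x̄₂) = σ²(1/n₁ + 1/(k·n₁)) = σ²·(k+1)/(k·n₁).
So n₁ = (1 + 1/k)·((z_{α/2} + z_β)/d)² = 1.250 × (2.915/0.78)².
n₁ = 1.250 × 13.97 = 17.5.
Round up: n₁ = 18, giving n₂ = 4 × 18 = 72.

n₁ = 18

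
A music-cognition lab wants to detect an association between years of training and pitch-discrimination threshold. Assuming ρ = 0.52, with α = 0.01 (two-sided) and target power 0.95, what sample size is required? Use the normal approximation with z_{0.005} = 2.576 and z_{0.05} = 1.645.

n = 57

Fisher's z: C = ½·ln((1+r)/(1−r)) = ½·ln(3.1667) = 0.5763.
n = ((z_{α/2} + z_β)/C)² + 3.
(2.576 + 1.645) / 0.5763 = 4.221 / 0.5763 = 7.324.
n = 7.324² + 3 = 53.65 + 3 = 56.6.
Round up.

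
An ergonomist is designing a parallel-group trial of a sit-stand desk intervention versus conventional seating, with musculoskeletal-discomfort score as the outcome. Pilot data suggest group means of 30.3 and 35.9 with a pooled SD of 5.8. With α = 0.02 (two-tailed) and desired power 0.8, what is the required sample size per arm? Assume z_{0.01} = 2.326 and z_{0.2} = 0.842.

n = 22 per group

Cohen's d = |M₁ − M₂| / SD_pooled = |30.3 − 35.9| / 5.8 = 5.6 / 5.8 = 0.966.
For two independent groups with equal n: n = 2·((z_{α/2} + z_β) / d)².
z_{α/2} + z_β = 2.326 + 0.842 = 3.168.
n = 2 × (3.168 / 0.966)² = 2 × 3.280² = 2 × 10.76 = 21.5.
Round up to the next whole participant.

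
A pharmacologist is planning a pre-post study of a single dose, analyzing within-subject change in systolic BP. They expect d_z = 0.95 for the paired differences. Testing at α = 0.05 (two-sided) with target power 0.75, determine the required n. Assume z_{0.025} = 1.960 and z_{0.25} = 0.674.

n = 8 pairs

For a paired (one-sample on differences) test: n = ((z_{α/2} + z_β) / d)².
z_{α/2} + z_β = 1.960 + 0.674 = 2.634.
n = (2.634 / 0.95)² = 2.773² = 7.69.
Round up.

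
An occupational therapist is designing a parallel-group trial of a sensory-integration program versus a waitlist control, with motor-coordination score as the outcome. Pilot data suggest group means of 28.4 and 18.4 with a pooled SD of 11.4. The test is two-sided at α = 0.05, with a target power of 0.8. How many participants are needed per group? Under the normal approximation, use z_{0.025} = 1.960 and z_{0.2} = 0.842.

Cohen's d = |M₁ − M₂| / SD_pooled = |28.4 − 18.4| / 11.4 = 10.0 / 11.4 = 0.877.
For two independent groups with equal n: n = 2·((z_{α/2} + z_β) / d)².
z_{α/2} + z_β = 1.960 + 0.842 = 2.802.
n = 2 × (2.802 / 0.877)² = 2 × 3.195² = 2 × 10.21 = 20.4.
Round up to the next whole participant.

n = 21 per group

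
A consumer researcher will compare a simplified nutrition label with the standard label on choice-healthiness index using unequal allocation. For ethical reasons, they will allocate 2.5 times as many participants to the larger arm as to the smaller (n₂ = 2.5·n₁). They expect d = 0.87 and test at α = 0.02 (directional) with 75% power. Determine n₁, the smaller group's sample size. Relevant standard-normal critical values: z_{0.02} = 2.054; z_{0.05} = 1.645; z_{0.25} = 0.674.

n₁ = 14

With allocation ratio k = n₂/n₁ = 2.5, Var(x̄₁−x̄₂) = σ²(1/n₁ + 1/(k·n₁)) = σ²·(k+1)/(k·n₁).
So n₁ = (1 + 1/k)·((z_{α} + z_β)/d)² = 1.400 × (2.728/0.87)².
n₁ = 1.400 × 9.83 = 13.8.
Round up: n₁ = 14, giving n₂ = 2.5 × 14 = 35.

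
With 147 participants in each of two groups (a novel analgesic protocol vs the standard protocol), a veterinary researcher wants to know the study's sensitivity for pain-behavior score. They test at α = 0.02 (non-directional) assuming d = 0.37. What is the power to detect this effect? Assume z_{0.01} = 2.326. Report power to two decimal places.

For two equal groups, power = Φ(d·√(n/2) − z_{α/2}).
d·√(n/2) = 0.37 × √(147/2) = 0.37 × 8.573 = 3.172.
z_β = 3.172 − 2.326 = 0.846.
Power = Φ(0.846) = 0.801.

power ≈ 0.80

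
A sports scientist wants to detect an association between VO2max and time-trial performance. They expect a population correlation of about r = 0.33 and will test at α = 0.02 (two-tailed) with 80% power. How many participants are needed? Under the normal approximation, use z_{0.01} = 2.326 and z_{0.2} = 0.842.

n = 89

Fisher's z: C = ½·ln((1+r)/(1−r)) = ½·ln(1.9851) = 0.3428.
n = ((z_{α/2} + z_β)/C)² + 3.
(2.326 + 0.842) / 0.3428 = 3.168 / 0.3428 = 9.242.
n = 9.242² + 3 = 85.41 + 3 = 88.4.
Round up.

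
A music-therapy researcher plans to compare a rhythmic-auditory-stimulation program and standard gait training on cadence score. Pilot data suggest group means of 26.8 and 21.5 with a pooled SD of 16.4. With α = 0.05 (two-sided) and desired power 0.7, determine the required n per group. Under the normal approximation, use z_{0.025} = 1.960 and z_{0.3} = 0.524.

Cohen's d = |M₁ − M₂| / SD_pooled = |26.8 − 21.5| / 16.4 = 5.3 / 16.4 = 0.323.
For two independent groups with equal n: n = 2·((z_{α/2} + z_β) / d)².
z_{α/2} + z_β = 1.960 + 0.524 = 2.484.
n = 2 × (2.484 / 0.323)² = 2 × 7.690² = 2 × 59.14 = 118.3.
Round up to the next whole participant.

n = 119 per group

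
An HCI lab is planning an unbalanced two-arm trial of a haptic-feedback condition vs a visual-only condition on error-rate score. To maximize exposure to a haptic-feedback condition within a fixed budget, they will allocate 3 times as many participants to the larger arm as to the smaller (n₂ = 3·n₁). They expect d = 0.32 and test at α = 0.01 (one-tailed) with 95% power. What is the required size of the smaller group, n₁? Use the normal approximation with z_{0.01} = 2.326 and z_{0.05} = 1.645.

With allocation ratio k = n₂/n₁ = 3, Var(x̄₁−x̄₂) = σ²(1/n₁ + 1/(k·n₁)) = σ²·(k+1)/(k·n₁).
So n₁ = (1 + 1/k)·((z_{α} + z_β)/d)² = 1.333 × (3.971/0.32)².
n₁ = 1.333 × 153.99 = 205.3.
Round up: n₁ = 206, giving n₂ = 3 × 206 = 618.

n₁ = 206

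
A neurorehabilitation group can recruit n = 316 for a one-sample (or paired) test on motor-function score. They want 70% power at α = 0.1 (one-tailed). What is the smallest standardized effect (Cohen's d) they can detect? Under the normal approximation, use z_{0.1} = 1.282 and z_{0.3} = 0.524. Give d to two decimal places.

For a single sample (or paired design) of n = 316: d_min = (z_{α} + z_β)/√n.
z-sum = 1.282 + 0.524 = 1.806.
d_min = 1.806 / √316 = 1.806 / 17.776 = 0.102.

d_min ≈ 0.10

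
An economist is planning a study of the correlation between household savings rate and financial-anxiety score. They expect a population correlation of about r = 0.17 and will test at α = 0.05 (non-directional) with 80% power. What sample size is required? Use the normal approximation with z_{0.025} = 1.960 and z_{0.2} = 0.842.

n = 270

Fisher's z: C = ½·ln((1+r)/(1−r)) = ½·ln(1.4096) = 0.1717.
n = ((z_{α/2} + z_β)/C)² + 3.
(1.960 + 0.842) / 0.1717 = 2.802 / 0.1717 = 16.319.
n = 16.319² + 3 = 266.32 + 3 = 269.3.
Round up.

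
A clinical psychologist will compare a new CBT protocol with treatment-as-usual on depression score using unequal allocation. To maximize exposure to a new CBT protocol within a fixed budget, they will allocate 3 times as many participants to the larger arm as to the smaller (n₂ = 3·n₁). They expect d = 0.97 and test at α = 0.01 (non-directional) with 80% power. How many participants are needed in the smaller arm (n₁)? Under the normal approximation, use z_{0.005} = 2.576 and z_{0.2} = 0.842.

With allocation ratio k = n₂/n₁ = 3, Var(x̄₁−x̄₂) = σ²(1/n₁ + 1/(k·n₁)) = σ²·(k+1)/(k·n₁).
So n₁ = (1 + 1/k)·((z_{α/2} + z_β)/d)² = 1.333 × (3.418/0.97)².
n₁ = 1.333 × 12.42 = 16.6.
Round up: n₁ = 17, giving n₂ = 3 × 17 = 51.

n₁ = 17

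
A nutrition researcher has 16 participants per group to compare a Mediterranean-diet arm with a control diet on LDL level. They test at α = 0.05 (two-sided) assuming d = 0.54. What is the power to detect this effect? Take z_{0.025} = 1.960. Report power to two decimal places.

For two equal groups, power = Φ(d·√(n/2) − z_{α/2}).
d·√(n/2) = 0.54 × √(16/2) = 0.54 × 2.828 = 1.527.
z_β = 1.527 − 1.960 = -0.433.
Power = Φ(-0.433) = 0.333.

power ≈ 0.33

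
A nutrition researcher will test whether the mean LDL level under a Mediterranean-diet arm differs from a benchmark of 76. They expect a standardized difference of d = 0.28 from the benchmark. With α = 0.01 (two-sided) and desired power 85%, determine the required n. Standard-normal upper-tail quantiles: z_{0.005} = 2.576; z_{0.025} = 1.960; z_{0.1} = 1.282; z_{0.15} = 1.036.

n = 167

For a one-sample test: n = ((z_{α/2} + z_β) / d)².
z_{α/2} + z_β = 2.576 + 1.036 = 3.612.
n = (3.612 / 0.28)² = 12.900² = 166.41.
Round up.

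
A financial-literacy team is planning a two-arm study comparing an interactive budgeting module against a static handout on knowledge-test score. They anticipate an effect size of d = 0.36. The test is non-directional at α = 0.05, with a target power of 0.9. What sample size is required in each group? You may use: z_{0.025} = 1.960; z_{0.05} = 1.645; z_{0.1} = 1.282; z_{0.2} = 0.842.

For two independent groups with equal n: n = 2·((z_{α/2} + z_β) / d)².
z_{α/2} + z_β = 1.960 + 1.282 = 3.242.
n = 2 × (3.242 / 0.36)² = 2 × 9.006² = 2 × 81.10 = 162.2.
Round up to the next whole participant.

n = 163 per group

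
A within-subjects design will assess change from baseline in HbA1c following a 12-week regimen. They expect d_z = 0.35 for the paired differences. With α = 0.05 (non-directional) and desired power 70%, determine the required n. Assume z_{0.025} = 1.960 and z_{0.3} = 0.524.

n = 51 pairs

For a paired (one-sample on differences) test: n = ((z_{α/2} + z_β) / d)².
z_{α/2} + z_β = 1.960 + 0.524 = 2.484.
n = (2.484 / 0.35)² = 7.097² = 50.37.
Round up.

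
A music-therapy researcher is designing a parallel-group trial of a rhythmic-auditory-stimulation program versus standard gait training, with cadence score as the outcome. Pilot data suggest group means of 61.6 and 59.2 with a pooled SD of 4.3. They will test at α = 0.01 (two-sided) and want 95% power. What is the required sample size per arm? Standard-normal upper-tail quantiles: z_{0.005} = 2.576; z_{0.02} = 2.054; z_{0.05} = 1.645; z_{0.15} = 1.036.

Cohen's d = |M₁ − M₂| / SD_pooled = |61.6 − 59.2| / 4.3 = 2.4 / 4.3 = 0.558.
For two independent groups with equal n: n = 2·((z_{α/2} + z_β) / d)².
z_{α/2} + z_β = 2.576 + 1.645 = 4.221.
n = 2 × (4.221 / 0.558)² = 2 × 7.565² = 2 × 57.22 = 114.4.
Round up to the next whole participant.

n = 115 per group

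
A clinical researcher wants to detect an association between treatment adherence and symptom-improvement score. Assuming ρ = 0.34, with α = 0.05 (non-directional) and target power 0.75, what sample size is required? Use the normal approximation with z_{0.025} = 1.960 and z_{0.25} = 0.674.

n = 59

Fisher's z: C = ½·ln((1+r)/(1−r)) = ½·ln(2.0303) = 0.3541.
n = ((z_{α/2} + z_β)/C)² + 3.
(1.960 + 0.674) / 0.3541 = 2.634 / 0.3541 = 7.439.
n = 7.439² + 3 = 55.33 + 3 = 58.3.
Round up.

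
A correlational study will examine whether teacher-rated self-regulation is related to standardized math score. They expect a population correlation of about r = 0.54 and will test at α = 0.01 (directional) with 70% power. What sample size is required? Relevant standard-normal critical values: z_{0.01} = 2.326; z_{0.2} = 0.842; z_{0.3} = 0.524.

Fisher's z: C = ½·ln((1+r)/(1−r)) = ½·ln(3.3478) = 0.6042.
n = ((z_{α} + z_β)/C)² + 3.
(2.326 + 0.524) / 0.6042 = 2.850 / 0.6042 = 4.717.
n = 4.717² + 3 = 22.25 + 3 = 25.2.
Round up.

n = 26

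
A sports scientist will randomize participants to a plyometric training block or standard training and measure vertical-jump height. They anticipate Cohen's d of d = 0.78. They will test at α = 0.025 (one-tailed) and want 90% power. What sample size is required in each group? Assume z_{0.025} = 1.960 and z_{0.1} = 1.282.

For two independent groups with equal n: n = 2·((z_{α} + z_β) / d)².
z_{α} + z_β = 1.960 + 1.282 = 3.242.
n = 2 × (3.242 / 0.78)² = 2 × 4.156² = 2 × 17.28 = 34.6.
Round up to the next whole participant.

n = 35 per group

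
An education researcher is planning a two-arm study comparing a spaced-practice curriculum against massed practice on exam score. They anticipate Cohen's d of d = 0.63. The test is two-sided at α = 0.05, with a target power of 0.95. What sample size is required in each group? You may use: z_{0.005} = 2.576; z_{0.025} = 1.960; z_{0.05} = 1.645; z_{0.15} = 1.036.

n = 66 per group

For two independent groups with equal n: n = 2·((z_{α/2} + z_β) / d)².
z_{α/2} + z_β = 1.960 + 1.645 = 3.605.
n = 2 × (3.605 / 0.63)² = 2 × 5.722² = 2 × 32.74 = 65.5.
Round up to the next whole participant.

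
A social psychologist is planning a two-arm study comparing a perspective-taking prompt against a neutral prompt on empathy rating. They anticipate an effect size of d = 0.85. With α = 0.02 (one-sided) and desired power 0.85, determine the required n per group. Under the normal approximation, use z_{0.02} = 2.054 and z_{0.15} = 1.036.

For two independent groups with equal n: n = 2·((z_{α} + z_β) / d)².
z_{α} + z_β = 2.054 + 1.036 = 3.090.
n = 2 × (3.090 / 0.85)² = 2 × 3.635² = 2 × 13.22 = 26.4.
Round up to the next whole participant.

n = 27 per group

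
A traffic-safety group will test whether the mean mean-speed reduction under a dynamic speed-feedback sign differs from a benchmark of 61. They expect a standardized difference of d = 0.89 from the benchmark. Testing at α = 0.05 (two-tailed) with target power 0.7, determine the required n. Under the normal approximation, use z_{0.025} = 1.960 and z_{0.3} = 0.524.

n = 8

For a one-sample test: n = ((z_{α/2} + z_β) / d)².
z_{α/2} + z_β = 1.960 + 0.524 = 2.484.
n = (2.484 / 0.89)² = 2.791² = 7.79.
Round up.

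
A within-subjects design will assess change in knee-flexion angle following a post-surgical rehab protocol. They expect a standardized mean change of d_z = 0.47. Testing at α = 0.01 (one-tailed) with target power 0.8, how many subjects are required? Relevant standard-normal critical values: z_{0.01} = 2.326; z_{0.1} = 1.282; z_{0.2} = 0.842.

For a paired (one-sample on differences) test: n = ((z_{α} + z_β) / d)².
z_{α} + z_β = 2.326 + 0.842 = 3.168.
n = (3.168 / 0.47)² = 6.740² = 45.43.
Round up.

n = 46 pairs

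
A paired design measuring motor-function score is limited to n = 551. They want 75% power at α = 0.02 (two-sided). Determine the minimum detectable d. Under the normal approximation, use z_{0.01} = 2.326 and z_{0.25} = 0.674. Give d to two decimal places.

d_min ≈ 0.13

For a single sample (or paired design) of n = 551: d_min = (z_{α/2} + z_β)/√n.
z-sum = 2.326 + 0.674 = 3.000.
d_min = 3.000 / √551 = 3.000 / 23.473 = 0.128.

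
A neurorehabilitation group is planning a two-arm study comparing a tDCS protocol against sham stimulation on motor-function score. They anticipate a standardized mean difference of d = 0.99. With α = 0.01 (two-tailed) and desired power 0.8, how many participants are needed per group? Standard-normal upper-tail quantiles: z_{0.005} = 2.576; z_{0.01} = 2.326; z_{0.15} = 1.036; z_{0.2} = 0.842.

For two independent groups with equal n: n = 2·((z_{α/2} + z_β) / d)².
z_{α/2} + z_β = 2.576 + 0.842 = 3.418.
n = 2 × (3.418 / 0.99)² = 2 × 3.453² = 2 × 11.92 = 23.8.
Round up to the next whole participant.

n = 24 per group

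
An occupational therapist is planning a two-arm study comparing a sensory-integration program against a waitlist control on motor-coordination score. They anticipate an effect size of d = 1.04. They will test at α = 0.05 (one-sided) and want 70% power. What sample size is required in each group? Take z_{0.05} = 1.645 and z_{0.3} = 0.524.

For two independent groups with equal n: n = 2·((z_{α} + z_β) / d)².
z_{α} + z_β = 1.645 + 0.524 = 2.169.
n = 2 × (2.169 / 1.04)² = 2 × 2.086² = 2 × 4.35 = 8.7.
Round up to the next whole participant.

n = 9 per group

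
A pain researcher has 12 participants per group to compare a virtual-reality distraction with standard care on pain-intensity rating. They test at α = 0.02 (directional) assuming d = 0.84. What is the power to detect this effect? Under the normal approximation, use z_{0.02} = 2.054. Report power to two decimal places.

power ≈ 0.50

For two equal groups, power = Φ(d·√(n/2) − z_{α}).
d·√(n/2) = 0.84 × √(12/2) = 0.84 × 2.449 = 2.058.
z_β = 2.058 − 2.054 = 0.004.
Power = Φ(0.004) = 0.501.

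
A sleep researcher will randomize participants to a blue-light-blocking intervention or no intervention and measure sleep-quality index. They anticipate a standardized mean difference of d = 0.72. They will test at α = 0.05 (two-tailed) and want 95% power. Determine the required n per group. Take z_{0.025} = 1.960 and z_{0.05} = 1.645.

For two independent groups with equal n: n = 2·((z_{α/2} + z_β) / d)².
z_{α/2} + z_β = 1.960 + 1.645 = 3.605.
n = 2 × (3.605 / 0.72)² = 2 × 5.007² = 2 × 25.07 = 50.1.
Round up to the next whole participant.

n = 51 per group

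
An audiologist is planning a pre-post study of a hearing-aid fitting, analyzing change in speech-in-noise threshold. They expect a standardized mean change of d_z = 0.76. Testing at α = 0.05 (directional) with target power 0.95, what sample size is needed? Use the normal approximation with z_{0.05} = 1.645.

n = 19 pairs

For a paired (one-sample on differences) test: n = ((z_{α} + z_β) / d)².
z_{α} + z_β = 1.645 + 1.645 = 3.290.
n = (3.290 / 0.76)² = 4.329² = 18.74.
Round up.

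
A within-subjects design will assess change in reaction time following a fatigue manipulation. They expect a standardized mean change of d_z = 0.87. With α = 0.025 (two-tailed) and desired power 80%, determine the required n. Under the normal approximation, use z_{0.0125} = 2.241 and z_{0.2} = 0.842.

For a paired (one-sample on differences) test: n = ((z_{α/2} + z_β) / d)².
z_{α/2} + z_β = 2.241 + 0.842 = 3.083.
n = (3.083 / 0.87)² = 3.544² = 12.56.
Round up.

n = 13 pairs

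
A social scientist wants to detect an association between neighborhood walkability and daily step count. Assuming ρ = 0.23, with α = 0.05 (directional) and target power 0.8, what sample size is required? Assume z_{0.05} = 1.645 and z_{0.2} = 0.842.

Fisher's z: C = ½·ln((1+r)/(1−r)) = ½·ln(1.5974) = 0.2342.
n = ((z_{α} + z_β)/C)² + 3.
(1.645 + 0.842) / 0.2342 = 2.487 / 0.2342 = 10.619.
n = 10.619² + 3 = 112.77 + 3 = 115.8.
Round up.

n = 116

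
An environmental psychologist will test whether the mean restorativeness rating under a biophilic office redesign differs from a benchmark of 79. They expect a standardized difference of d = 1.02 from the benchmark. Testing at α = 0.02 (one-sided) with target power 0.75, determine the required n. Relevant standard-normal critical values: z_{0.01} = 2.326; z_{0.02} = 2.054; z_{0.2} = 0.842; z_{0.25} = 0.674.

n = 8

For a one-sample test: n = ((z_{α} + z_β) / d)².
z_{α} + z_β = 2.054 + 0.674 = 2.728.
n = (2.728 / 1.02)² = 2.675² = 7.15.
Round up.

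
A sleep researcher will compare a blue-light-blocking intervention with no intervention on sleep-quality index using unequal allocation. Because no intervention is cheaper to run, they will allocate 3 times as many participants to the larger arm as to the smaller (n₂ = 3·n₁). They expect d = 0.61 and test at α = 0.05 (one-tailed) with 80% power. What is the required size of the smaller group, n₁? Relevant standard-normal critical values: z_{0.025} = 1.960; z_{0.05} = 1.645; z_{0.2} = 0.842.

With allocation ratio k = n₂/n₁ = 3, Var(x̄₁−x̄₂) = σ²(1/n₁ + 1/(k·n₁)) = σ²·(k+1)/(k·n₁).
So n₁ = (1 + 1/k)·((z_{α} + z_β)/d)² = 1.333 × (2.487/0.61)².
n₁ = 1.333 × 16.62 = 22.2.
Round up: n₁ = 23, giving n₂ = 3 × 23 = 69.

n₁ = 23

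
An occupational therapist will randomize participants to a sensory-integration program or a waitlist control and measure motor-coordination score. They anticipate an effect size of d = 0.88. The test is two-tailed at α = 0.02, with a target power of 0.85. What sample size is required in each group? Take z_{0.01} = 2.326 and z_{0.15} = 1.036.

For two independent groups with equal n: n = 2·((z_{α/2} + z_β) / d)².
z_{α/2} + z_β = 2.326 + 1.036 = 3.362.
n = 2 × (3.362 / 0.88)² = 2 × 3.820² = 2 × 14.60 = 29.2.
Round up to the next whole participant.

n = 30 per group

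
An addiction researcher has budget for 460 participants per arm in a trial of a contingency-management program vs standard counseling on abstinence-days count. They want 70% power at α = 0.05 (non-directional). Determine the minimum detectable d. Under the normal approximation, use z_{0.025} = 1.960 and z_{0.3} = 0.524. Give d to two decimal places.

For two independent groups of n = 460 each: d_min = (z_{α/2} + z_β)·√(2/n).
z-sum = 1.960 + 0.524 = 2.484.
d_min = 2.484 × √(2/460) = 2.484 × 0.0659 = 0.164.

d_min ≈ 0.16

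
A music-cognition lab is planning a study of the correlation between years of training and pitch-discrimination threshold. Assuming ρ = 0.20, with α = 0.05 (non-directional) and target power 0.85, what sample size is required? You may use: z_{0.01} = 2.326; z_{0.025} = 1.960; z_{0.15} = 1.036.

n = 222

Fisher's z: C = ½·ln((1+r)/(1−r)) = ½·ln(1.5000) = 0.2027.
n = ((z_{α/2} + z_β)/C)² + 3.
(1.960 + 1.036) / 0.2027 = 2.996 / 0.2027 = 14.780.
n = 14.780² + 3 = 218.46 + 3 = 221.5.
Round up.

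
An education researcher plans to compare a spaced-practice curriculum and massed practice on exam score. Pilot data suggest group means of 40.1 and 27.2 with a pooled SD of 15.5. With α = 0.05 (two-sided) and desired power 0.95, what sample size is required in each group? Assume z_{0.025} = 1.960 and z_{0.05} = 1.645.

n = 38 per group

Cohen's d = |M₁ − M₂| / SD_pooled = |40.1 − 27.2| / 15.5 = 12.9 / 15.5 = 0.832.
For two independent groups with equal n: n = 2·((z_{α/2} + z_β) / d)².
z_{α/2} + z_β = 1.960 + 1.645 = 3.605.
n = 2 × (3.605 / 0.832)² = 2 × 4.333² = 2 × 18.77 = 37.5.
Round up to the next whole participant.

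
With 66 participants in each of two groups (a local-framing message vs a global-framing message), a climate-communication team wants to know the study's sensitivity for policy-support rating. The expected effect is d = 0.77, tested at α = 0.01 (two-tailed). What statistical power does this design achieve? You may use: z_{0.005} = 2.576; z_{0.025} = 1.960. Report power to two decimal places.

For two equal groups, power = Φ(d·√(n/2) − z_{α/2}).
d·√(n/2) = 0.77 × √(66/2) = 0.77 × 5.745 = 4.423.
z_β = 4.423 − 2.576 = 1.847.
Power = Φ(1.847) = 0.968.

power ≈ 0.97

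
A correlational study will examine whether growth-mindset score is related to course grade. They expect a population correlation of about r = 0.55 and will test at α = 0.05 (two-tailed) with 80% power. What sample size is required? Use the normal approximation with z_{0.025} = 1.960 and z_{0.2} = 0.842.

Fisher's z: C = ½·ln((1+r)/(1−r)) = ½·ln(3.4444) = 0.6184.
n = ((z_{α/2} + z_β)/C)² + 3.
(1.960 + 0.842) / 0.6184 = 2.802 / 0.6184 = 4.531.
n = 4.531² + 3 = 20.53 + 3 = 23.5.
Round up.

n = 24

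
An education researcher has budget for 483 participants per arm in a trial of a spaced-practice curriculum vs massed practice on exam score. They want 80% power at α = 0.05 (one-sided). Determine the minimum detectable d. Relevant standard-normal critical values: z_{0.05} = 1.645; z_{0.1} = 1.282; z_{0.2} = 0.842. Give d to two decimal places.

For two independent groups of n = 483 each: d_min = (z_{α} + z_β)·√(2/n).
z-sum = 1.645 + 0.842 = 2.487.
d_min = 2.487 × √(2/483) = 2.487 × 0.0643 = 0.160.

d_min ≈ 0.16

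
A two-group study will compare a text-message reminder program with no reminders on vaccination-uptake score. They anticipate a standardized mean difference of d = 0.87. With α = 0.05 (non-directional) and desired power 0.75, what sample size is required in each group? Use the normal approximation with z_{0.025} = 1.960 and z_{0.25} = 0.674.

For two independent groups with equal n: n = 2·((z_{α/2} + z_β) / d)².
z_{α/2} + z_β = 1.960 + 0.674 = 2.634.
n = 2 × (2.634 / 0.87)² = 2 × 3.028² = 2 × 9.17 = 18.3.
Round up to the next whole participant.

n = 19 per group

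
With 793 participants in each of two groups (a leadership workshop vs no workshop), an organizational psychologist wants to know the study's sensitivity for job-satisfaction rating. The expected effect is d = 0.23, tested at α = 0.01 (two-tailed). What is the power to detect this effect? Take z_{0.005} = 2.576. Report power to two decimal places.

For two equal groups, power = Φ(d·√(n/2) − z_{α/2}).
d·√(n/2) = 0.23 × √(793/2) = 0.23 × 19.912 = 4.580.
z_β = 4.580 − 2.576 = 2.004.
Power = Φ(2.004) = 0.977.

power ≈ 0.98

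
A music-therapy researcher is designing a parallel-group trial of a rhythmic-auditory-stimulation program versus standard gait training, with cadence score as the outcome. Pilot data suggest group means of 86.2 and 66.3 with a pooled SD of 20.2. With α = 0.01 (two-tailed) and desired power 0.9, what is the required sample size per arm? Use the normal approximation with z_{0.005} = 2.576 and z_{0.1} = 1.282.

n = 31 per group

Cohen's d = |M₁ − M₂| / SD_pooled = |86.2 − 66.3| / 20.2 = 19.9 / 20.2 = 0.985.
For two independent groups with equal n: n = 2·((z_{α/2} + z_β) / d)².
z_{α/2} + z_β = 2.576 + 1.282 = 3.858.
n = 2 × (3.858 / 0.985)² = 2 × 3.917² = 2 × 15.34 = 30.7.
Round up to the next whole participant.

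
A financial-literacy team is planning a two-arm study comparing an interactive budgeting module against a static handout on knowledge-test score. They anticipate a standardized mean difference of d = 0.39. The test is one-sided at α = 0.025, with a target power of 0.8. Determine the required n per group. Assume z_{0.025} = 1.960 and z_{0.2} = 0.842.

For two independent groups with equal n: n = 2·((z_{α} + z_β) / d)².
z_{α} + z_β = 1.960 + 0.842 = 2.802.
n = 2 × (2.802 / 0.39)² = 2 × 7.185² = 2 × 51.62 = 103.2.
Round up to the next whole participant.

n = 104 per group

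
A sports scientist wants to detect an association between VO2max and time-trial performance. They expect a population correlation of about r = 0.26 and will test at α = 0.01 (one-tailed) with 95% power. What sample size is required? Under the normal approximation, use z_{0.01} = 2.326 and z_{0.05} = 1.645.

n = 226

Fisher's z: C = ½·ln((1+r)/(1−r)) = ½·ln(1.7027) = 0.2661.
n = ((z_{α} + z_β)/C)² + 3.
(2.326 + 1.645) / 0.2661 = 3.971 / 0.2661 = 14.923.
n = 14.923² + 3 = 222.69 + 3 = 225.7.
Round up.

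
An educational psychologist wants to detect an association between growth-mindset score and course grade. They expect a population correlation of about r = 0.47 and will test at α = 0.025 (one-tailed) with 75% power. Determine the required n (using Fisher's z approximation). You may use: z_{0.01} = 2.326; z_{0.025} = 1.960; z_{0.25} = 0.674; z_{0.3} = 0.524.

n = 30

Fisher's z: C = ½·ln((1+r)/(1−r)) = ½·ln(2.7736) = 0.5101.
n = ((z_{α} + z_β)/C)² + 3.
(1.960 + 0.674) / 0.5101 = 2.634 / 0.5101 = 5.164.
n = 5.164² + 3 = 26.66 + 3 = 29.7.
Round up.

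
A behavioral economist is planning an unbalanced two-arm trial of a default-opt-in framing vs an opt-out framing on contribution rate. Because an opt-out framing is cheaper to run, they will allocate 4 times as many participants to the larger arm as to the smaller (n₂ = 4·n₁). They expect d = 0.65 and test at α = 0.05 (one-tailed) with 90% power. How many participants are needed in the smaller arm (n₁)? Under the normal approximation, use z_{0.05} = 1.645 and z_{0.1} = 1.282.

n₁ = 26

With allocation ratio k = n₂/n₁ = 4, Var(x̄₁−x̄₂) = σ²(1/n₁ + 1/(k·n₁)) = σ²·(k+1)/(k·n₁).
So n₁ = (1 + 1/k)·((z_{α} + z_β)/d)² = 1.250 × (2.927/0.65)².
n₁ = 1.250 × 20.28 = 25.3.
Round up: n₁ = 26, giving n₂ = 4 × 26 = 104.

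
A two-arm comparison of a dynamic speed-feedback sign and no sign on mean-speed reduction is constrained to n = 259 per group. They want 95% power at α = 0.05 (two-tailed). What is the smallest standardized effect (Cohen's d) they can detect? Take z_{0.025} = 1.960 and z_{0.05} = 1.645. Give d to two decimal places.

d_min ≈ 0.32

For two independent groups of n = 259 each: d_min = (z_{α/2} + z_β)·√(2/n).
z-sum = 1.960 + 1.645 = 3.605.
d_min = 3.605 × √(2/259) = 3.605 × 0.0879 = 0.317.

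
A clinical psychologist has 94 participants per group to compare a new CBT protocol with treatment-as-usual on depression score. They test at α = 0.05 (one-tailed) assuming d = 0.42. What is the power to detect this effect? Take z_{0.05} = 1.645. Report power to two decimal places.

power ≈ 0.89

For two equal groups, power = Φ(d·√(n/2) − z_{α}).
d·√(n/2) = 0.42 × √(94/2) = 0.42 × 6.856 = 2.879.
z_β = 2.879 − 1.645 = 1.234.
Power = Φ(1.234) = 0.891.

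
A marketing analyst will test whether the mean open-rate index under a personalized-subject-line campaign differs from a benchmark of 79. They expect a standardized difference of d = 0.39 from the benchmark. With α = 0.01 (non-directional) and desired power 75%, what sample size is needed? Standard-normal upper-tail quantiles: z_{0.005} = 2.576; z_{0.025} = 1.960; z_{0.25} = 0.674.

For a one-sample test: n = ((z_{α/2} + z_β) / d)².
z_{α/2} + z_β = 2.576 + 0.674 = 3.250.
n = (3.250 / 0.39)² = 8.333² = 69.44.
Round up.

n = 70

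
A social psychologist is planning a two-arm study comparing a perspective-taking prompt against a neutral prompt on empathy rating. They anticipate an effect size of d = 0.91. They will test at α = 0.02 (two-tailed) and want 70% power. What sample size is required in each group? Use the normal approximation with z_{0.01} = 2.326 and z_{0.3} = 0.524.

For two independent groups with equal n: n = 2·((z_{α/2} + z_β) / d)².
z_{α/2} + z_β = 2.326 + 0.524 = 2.850.
n = 2 × (2.850 / 0.91)² = 2 × 3.132² = 2 × 9.81 = 19.6.
Round up to the next whole participant.

n = 20 per group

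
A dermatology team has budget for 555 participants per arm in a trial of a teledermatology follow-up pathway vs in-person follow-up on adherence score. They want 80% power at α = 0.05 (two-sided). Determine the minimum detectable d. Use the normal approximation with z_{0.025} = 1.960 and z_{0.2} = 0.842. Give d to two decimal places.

For two independent groups of n = 555 each: d_min = (z_{α/2} + z_β)·√(2/n).
z-sum = 1.960 + 0.842 = 2.802.
d_min = 2.802 × √(2/555) = 2.802 × 0.0600 = 0.168.

d_min ≈ 0.17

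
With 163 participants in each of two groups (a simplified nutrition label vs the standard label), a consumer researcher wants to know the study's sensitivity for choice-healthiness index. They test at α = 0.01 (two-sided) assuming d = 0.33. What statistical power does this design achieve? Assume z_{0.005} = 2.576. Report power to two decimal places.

power ≈ 0.66

For two equal groups, power = Φ(d·√(n/2) − z_{α/2}).
d·√(n/2) = 0.33 × √(163/2) = 0.33 × 9.028 = 2.979.
z_β = 2.979 − 2.576 = 0.403.
Power = Φ(0.403) = 0.657.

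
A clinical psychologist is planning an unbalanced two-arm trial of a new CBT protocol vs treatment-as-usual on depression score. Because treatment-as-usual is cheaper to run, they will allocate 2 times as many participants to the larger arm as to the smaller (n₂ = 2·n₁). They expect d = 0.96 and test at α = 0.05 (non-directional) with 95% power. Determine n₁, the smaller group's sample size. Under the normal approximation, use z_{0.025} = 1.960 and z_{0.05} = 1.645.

n₁ = 22

With allocation ratio k = n₂/n₁ = 2, Var(x̄₁−x̄₂) = σ²(1/n₁ + 1/(k·n₁)) = σ²·(k+1)/(k·n₁).
So n₁ = (1 + 1/k)·((z_{α/2} + z_β)/d)² = 1.500 × (3.605/0.96)².
n₁ = 1.500 × 14.10 = 21.2.
Round up: n₁ = 22, giving n₂ = 2 × 22 = 44.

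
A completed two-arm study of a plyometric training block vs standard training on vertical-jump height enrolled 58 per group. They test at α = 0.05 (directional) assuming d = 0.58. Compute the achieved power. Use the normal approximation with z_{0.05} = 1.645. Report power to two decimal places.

power ≈ 0.93

For two equal groups, power = Φ(d·√(n/2) − z_{α}).
d·√(n/2) = 0.58 × √(58/2) = 0.58 × 5.385 = 3.123.
z_β = 3.123 − 1.645 = 1.478.
Power = Φ(1.478) = 0.930.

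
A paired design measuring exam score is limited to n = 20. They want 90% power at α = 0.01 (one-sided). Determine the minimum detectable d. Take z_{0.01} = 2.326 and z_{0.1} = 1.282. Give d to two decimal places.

For a single sample (or paired design) of n = 20: d_min = (z_{α} + z_β)/√n.
z-sum = 2.326 + 1.282 = 3.608.
d_min = 3.608 / √20 = 3.608 / 4.472 = 0.807.

d_min ≈ 0.81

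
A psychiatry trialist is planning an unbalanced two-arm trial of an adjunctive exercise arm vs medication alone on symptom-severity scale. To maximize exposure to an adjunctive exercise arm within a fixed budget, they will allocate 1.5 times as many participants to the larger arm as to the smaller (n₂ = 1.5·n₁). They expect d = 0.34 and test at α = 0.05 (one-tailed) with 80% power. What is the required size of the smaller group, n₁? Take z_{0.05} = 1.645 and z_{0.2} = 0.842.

n₁ = 90

With allocation ratio k = n₂/n₁ = 1.5, Var(x̄₁−x̄₂) = σ²(1/n₁ + 1/(k·n₁)) = σ²·(k+1)/(k·n₁).
So n₁ = (1 + 1/k)·((z_{α} + z_β)/d)² = 1.667 × (2.487/0.34)².
n₁ = 1.667 × 53.50 = 89.2.
Round up: n₁ = 90, giving n₂ = 1.5 × 90 = 135.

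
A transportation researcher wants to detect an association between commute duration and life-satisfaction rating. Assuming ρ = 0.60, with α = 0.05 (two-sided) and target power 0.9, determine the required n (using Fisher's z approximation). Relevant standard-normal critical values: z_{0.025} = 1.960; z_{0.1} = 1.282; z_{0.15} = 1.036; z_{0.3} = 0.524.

n = 25

Fisher's z: C = ½·ln((1+r)/(1−r)) = ½·ln(4.0000) = 0.6931.
n = ((z_{α/2} + z_β)/C)² + 3.
(1.960 + 1.282) / 0.6931 = 3.242 / 0.6931 = 4.678.
n = 4.678² + 3 = 21.88 + 3 = 24.9.
Round up.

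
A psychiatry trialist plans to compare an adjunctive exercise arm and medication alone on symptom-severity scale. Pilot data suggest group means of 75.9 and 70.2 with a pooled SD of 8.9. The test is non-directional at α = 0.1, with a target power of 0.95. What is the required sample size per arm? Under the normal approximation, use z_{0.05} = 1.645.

Cohen's d = |M₁ − M₂| / SD_pooled = |75.9 − 70.2| / 8.9 = 5.7 / 8.9 = 0.640.
For two independent groups with equal n: n = 2·((z_{α/2} + z_β) / d)².
z_{α/2} + z_β = 1.645 + 1.645 = 3.290.
n = 2 × (3.290 / 0.640)² = 2 × 5.141² = 2 × 26.43 = 52.9.
Round up to the next whole participant.

n = 53 per group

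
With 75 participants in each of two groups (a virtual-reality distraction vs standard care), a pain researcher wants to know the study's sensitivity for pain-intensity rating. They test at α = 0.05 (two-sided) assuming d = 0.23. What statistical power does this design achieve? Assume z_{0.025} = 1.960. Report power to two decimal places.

power ≈ 0.29

For two equal groups, power = Φ(d·√(n/2) − z_{α/2}).
d·√(n/2) = 0.23 × √(75/2) = 0.23 × 6.124 = 1.408.
z_β = 1.408 − 1.960 = -0.552.
Power = Φ(-0.552) = 0.291.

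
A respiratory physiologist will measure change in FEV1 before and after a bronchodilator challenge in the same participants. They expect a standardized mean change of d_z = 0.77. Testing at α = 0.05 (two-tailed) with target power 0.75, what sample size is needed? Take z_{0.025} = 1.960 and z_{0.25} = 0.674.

For a paired (one-sample on differences) test: n = ((z_{α/2} + z_β) / d)².
z_{α/2} + z_β = 1.960 + 0.674 = 2.634.
n = (2.634 / 0.77)² = 3.421² = 11.70.
Round up.

n = 12 pairs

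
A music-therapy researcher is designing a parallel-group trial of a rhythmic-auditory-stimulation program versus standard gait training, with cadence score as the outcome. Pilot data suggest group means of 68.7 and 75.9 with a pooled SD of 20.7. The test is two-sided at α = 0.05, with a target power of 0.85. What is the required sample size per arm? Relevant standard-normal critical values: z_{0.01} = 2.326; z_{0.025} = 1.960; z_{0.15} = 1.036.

n = 149 per group

Cohen's d = |M₁ − M₂| / SD_pooled = |68.7 − 75.9| / 20.7 = 7.2 / 20.7 = 0.348.
For two independent groups with equal n: n = 2·((z_{α/2} + z_β) / d)².
z_{α/2} + z_β = 1.960 + 1.036 = 2.996.
n = 2 × (2.996 / 0.348)² = 2 × 8.609² = 2 × 74.12 = 148.2.
Round up to the next whole participant.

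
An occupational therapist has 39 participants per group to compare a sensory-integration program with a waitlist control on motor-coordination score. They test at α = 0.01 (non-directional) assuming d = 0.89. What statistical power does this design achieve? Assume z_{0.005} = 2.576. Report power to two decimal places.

For two equal groups, power = Φ(d·√(n/2) − z_{α/2}).
d·√(n/2) = 0.89 × √(39/2) = 0.89 × 4.416 = 3.930.
z_β = 3.930 − 2.576 = 1.354.
Power = Φ(1.354) = 0.912.

power ≈ 0.91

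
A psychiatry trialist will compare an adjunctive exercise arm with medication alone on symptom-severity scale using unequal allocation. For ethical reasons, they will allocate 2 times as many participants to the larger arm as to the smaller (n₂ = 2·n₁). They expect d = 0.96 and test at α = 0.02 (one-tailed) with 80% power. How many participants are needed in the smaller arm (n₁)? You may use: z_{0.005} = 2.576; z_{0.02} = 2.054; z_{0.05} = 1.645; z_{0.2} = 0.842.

n₁ = 14

With allocation ratio k = n₂/n₁ = 2, Var(x̄₁−x̄₂) = σ²(1/n₁ + 1/(k·n₁)) = σ²·(k+1)/(k·n₁).
So n₁ = (1 + 1/k)·((z_{α} + z_β)/d)² = 1.500 × (2.896/0.96)².
n₁ = 1.500 × 9.10 = 13.7.
Round up: n₁ = 14, giving n₂ = 2 × 14 = 28.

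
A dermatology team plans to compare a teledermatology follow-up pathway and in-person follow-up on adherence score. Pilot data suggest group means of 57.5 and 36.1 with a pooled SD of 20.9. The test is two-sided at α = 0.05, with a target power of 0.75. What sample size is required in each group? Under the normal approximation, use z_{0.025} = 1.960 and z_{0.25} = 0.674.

n = 14 per group

Cohen's d = |M₁ − M₂| / SD_pooled = |57.5 − 36.1| / 20.9 = 21.4 / 20.9 = 1.024.
For two independent groups with equal n: n = 2·((z_{α/2} + z_β) / d)².
z_{α/2} + z_β = 1.960 + 0.674 = 2.634.
n = 2 × (2.634 / 1.024)² = 2 × 2.572² = 2 × 6.62 = 13.2.
Round up to the next whole participant.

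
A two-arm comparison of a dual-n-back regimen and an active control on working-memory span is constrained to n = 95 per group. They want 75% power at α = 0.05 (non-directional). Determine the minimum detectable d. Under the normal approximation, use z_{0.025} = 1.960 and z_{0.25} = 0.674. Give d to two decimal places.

d_min ≈ 0.38

For two independent groups of n = 95 each: d_min = (z_{α/2} + z_β)·√(2/n).
z-sum = 1.960 + 0.674 = 2.634.
d_min = 2.634 × √(2/95) = 2.634 × 0.1451 = 0.382.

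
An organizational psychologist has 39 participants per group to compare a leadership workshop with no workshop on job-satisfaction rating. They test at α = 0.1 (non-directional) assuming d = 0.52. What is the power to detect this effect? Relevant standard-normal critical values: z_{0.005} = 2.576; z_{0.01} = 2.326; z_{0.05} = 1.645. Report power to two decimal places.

For two equal groups, power = Φ(d·√(n/2) − z_{α/2}).
d·√(n/2) = 0.52 × √(39/2) = 0.52 × 4.416 = 2.296.
z_β = 2.296 − 1.645 = 0.651.
Power = Φ(0.651) = 0.743.

power ≈ 0.74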